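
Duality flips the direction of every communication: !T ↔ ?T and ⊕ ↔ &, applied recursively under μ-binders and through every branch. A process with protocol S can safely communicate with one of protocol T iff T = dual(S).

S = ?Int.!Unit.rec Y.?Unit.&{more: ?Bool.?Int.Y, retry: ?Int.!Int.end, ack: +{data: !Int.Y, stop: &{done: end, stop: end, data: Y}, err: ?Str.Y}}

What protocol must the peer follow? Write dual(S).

?Int → !Int
  !Unit → ?Unit
    rec Y → rec Y  (μ self-dual)
      ?Unit → !Unit
        &{more,retry,ack} → +{more,retry,ack}  (external→internal)
          • more:
            ?Bool → !Bool
              ?Int → !Int
                dual(Y) = Y
          • retry:
            ?Int → !Int
              !Int → ?Int
                dual(end) = end
          • ack:
            +{data,stop,err} → &{data,stop,err}  (⊕→&)
              • data:
                !Int → ?Int
                  dual(Y) = Y
              • stop:
                &{done,stop,data} → +{done,stop,data}  (external→internal)
                  • done:
                    dual(end) = end
                  • stop:
                    dual(end) = end
                  • data:
                    dual(Y) = Y
              • err:
                ?Str → !Str
                  dual(Y) = Y

!Int.?Unit.rec Y.!Unit.+{more: !Bool.!Int.Y, retry: !Int.?Int.end, ack: &{data: ?Int.Y, stop: +{done: end, stop: end, data: Y}, err: !Str.Y}}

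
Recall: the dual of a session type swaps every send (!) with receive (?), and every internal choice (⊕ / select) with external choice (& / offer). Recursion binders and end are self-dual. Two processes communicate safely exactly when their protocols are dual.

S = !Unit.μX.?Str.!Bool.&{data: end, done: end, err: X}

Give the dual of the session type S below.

?Unit.μX.!Str.?Bool.⊕{data: end, done: end, err: X}

!Unit = ?Unit
  μX = μX  (binder kept)
    ?Str = !Str
      !Bool = ?Bool
        &{data,done,err} = ⊕{data,done,err}  (&→⊕)
          • data:
            end self-dual
          • done:
            end self-dual
          • err:
            X self-dual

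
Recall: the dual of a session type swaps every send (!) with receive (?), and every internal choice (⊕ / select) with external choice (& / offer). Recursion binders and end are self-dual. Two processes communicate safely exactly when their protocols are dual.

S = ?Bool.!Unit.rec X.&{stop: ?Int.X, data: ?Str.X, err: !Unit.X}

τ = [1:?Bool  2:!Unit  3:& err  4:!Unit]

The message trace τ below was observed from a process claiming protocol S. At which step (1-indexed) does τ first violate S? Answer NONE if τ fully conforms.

step 1: ?Bool  ✓  cont: !Unit.rec X.…
step 2: !Unit  ✓  cont: rec X.…
step 3: & err  ✓  cont: !Unit.rec X.…
step 4: !Unit  ✓  cont: rec X.…
trace exhausted — no violation

NONE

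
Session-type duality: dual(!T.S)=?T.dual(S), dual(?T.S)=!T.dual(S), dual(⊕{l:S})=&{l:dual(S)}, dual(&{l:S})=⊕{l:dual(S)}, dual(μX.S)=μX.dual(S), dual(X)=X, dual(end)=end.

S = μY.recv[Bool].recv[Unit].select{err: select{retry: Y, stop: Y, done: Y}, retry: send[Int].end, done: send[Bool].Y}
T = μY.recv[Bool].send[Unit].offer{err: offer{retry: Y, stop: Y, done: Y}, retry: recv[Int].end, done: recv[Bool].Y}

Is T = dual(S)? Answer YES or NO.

NO

μY ‖ μY  ok (binder kept)
  recv[Bool] ‖ recv[Bool]  ✗ same direction on both sides — not dual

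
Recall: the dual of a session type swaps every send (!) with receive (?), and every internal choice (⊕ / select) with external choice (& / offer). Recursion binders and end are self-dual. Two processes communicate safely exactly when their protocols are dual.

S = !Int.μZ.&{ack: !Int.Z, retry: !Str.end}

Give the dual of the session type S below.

?Int.μZ.⊕{ack: ?Int.Z, retry: ?Str.end}

!Int ↦ ?Int
  μZ ↦ μZ  (rec unchanged)
    &{ack,retry} ↦ ⊕{ack,retry}  (external→internal)
      [ack]
        !Int ↦ ?Int
          Z ↦ Z
      [retry]
        !Str ↦ ?Str
          end ↦ end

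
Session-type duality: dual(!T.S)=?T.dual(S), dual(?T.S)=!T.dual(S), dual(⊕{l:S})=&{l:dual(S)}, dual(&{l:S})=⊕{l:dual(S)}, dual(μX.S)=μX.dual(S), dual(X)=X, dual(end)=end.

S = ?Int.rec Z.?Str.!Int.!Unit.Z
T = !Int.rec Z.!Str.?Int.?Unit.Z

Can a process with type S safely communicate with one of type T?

YES

?Int vs !Int  ✓
  rec Z vs rec Z  ✓ (binder kept)
    ?Str vs !Str  ✓
      !Int vs ?Int  ✓
        !Unit vs ?Unit  ✓
          Z vs Z  ✓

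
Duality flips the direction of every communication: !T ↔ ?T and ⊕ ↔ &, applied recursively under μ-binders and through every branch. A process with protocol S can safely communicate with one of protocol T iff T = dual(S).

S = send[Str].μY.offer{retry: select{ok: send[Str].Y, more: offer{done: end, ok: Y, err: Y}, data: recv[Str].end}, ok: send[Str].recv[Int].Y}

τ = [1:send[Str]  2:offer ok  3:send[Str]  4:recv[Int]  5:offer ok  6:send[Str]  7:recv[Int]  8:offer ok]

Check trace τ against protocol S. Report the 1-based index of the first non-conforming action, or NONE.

step 1: send[Str]  ✓  residual = μY.…
step 2: offer ok  ✓  residual = send[Str].recv[Int].μY.…
step 3: send[Str]  ✓  residual = recv[Int].μY.…
step 4: recv[Int]  ✓  residual = μY.…
step 5: offer ok  ✓  residual = send[Str].recv[Int].μY.…
step 6: send[Str]  ✓  residual = recv[Int].μY.…
step 7: recv[Int]  ✓  residual = μY.…
step 8: offer ok  ✓  residual = send[Str].recv[Int].μY.…
τ conforms to S (length 8)

NONE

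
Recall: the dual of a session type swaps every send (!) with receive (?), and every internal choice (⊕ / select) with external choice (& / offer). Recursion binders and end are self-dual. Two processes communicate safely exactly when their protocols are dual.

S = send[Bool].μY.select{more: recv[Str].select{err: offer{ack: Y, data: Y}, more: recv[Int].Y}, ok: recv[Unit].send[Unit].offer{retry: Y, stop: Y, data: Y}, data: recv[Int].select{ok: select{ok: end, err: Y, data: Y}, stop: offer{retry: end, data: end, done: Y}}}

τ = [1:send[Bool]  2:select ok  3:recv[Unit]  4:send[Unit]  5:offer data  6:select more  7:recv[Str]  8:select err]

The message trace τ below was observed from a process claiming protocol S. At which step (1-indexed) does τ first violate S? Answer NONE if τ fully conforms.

step 1: send[Bool]  ✓  cont: μY.…
step 2: select ok  ✓  cont: recv[Unit].send[Unit].offer{retry: μY.…, stop: μY.…, data: μY.…}
step 3: recv[Unit]  ✓  cont: send[Unit].offer{retry: μY.…, stop: μY.…, data: μY.…}
step 4: send[Unit]  ✓  cont: offer{retry: μY.…, stop: μY.…, data: μY.…}
step 5: offer data  ✓  cont: μY.…
step 6: select more  ✓  cont: recv[Str].select{err: offer{ack: μY.…, data: μY.…}, more: recv[Int].μY.…}
step 7: recv[Str]  ✓  cont: select{err: offer{ack: μY.…, data: μY.…}, more: recv[Int].μY.…}
step 8: select err  ✓  cont: offer{ack: μY.…, data: μY.…}
trace exhausted — no violation

NONE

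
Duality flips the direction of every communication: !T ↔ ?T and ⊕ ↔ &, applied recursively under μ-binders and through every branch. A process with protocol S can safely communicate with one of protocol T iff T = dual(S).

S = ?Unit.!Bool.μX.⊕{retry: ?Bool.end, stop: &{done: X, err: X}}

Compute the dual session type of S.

?Unit = !Unit
  !Bool = ?Bool
    μX = μX  (μ self-dual)
      ⊕{retry,stop} = &{retry,stop}  (internal→external)
        case retry:
          ?Bool = !Bool
            dual(end) = end
        case stop:
          &{done,err} = ⊕{done,err}  (external→internal)
            case done:
              dual(X) = X
            case err:
              dual(X) = X

!Unit.?Bool.μX.&{retry: !Bool.end, stop: ⊕{done: X, err: X}}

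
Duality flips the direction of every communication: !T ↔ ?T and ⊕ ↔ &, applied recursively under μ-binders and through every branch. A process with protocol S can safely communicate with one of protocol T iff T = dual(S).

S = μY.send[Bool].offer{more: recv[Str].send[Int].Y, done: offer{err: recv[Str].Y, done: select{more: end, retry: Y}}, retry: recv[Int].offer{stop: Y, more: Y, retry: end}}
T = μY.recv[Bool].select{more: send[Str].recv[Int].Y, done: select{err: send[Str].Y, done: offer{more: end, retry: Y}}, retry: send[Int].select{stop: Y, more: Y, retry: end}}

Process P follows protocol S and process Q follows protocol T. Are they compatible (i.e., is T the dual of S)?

YES

μY | μY  match (rec unchanged)
  send[Bool] | recv[Bool]  match
    offer{more,done,retry} | select{more,done,retry}  match label sets agree
      [more]
        recv[Str] | send[Str]  match
          send[Int] | recv[Int]  match
            Y | Y  match
      [done]
        offer{err,done} | select{err,done}  match label sets agree
          [err]
            recv[Str] | send[Str]  match
              Y | Y  match
          [done]
            select{more,retry} | offer{more,retry}  match label sets agree
              [more]
                end | end  match
              [retry]
                Y | Y  match
      [retry]
        recv[Int] | send[Int]  match
          offer{stop,more,retry} | select{stop,more,retry}  match label sets agree
            [stop]
              Y | Y  match
            [more]
              Y | Y  match
            [retry]
              end | end  match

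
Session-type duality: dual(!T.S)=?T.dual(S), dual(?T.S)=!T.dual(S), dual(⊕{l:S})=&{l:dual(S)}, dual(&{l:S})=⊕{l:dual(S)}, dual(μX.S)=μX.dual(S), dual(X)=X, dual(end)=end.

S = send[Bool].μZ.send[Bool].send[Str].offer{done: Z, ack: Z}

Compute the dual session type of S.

recv[Bool].μZ.recv[Bool].recv[Str].select{done: Z, ack: Z}

send[Bool] = recv[Bool]
  μZ = μZ  (μ self-dual)
    send[Bool] = recv[Bool]
      send[Str] = recv[Str]
        offer{done,ack} = select{done,ack}  (offer→select)
          case done:
            Z ↦ Z
          case ack:
            Z ↦ Z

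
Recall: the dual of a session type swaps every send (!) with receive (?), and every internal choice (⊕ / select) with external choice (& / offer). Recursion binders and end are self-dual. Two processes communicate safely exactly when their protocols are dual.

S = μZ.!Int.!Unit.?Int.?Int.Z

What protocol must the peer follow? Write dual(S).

μZ = μZ  (rec unchanged)
  !Int = ?Int
    !Unit = ?Unit
      ?Int = !Int
        ?Int = !Int
          dual(Z) = Z

μZ.?Int.?Unit.!Int.!Int.Z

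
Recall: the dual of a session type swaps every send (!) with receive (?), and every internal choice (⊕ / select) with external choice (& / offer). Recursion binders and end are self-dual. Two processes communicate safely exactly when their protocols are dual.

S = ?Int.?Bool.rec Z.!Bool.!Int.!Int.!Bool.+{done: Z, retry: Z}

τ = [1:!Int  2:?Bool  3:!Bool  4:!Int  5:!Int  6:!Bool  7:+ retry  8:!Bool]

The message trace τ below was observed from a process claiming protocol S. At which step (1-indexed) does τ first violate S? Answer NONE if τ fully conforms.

1

step 1: got !Int, protocol expects ?Int  ✗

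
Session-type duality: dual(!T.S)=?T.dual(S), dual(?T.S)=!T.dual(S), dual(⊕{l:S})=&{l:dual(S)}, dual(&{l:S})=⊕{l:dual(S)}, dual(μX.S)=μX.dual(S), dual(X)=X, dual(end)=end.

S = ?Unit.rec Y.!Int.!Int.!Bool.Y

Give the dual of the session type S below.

!Unit.rec Y.?Int.?Int.?Bool.Y

?Unit = !Unit
  rec Y = rec Y  (μ self-dual)
    !Int = ?Int
      !Int = ?Int
        !Bool = ?Bool
          dual(Y) = Y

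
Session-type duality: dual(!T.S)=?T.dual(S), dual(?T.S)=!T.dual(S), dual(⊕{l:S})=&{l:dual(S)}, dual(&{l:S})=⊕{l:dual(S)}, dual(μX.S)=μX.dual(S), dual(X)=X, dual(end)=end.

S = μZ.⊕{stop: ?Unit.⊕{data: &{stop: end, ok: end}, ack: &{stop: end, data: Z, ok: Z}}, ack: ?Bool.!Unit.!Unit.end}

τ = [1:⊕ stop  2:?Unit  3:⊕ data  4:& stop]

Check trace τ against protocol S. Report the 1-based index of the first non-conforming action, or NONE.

step 1: ⊕ stop  ok  cont: ?Unit.⊕{data: &{stop: end, ok: end}, ack: &{stop: end, data: μZ.…, ok: μZ.…}}
step 2: ?Unit  ok  cont: ⊕{data: &{stop: end, ok: end}, ack: &{stop: end, data: μZ.…, ok: μZ.…}}
step 3: ⊕ data  ok  cont: &{stop: end, ok: end}
step 4: & stop  ok  cont: end
all 4 steps conform

NONE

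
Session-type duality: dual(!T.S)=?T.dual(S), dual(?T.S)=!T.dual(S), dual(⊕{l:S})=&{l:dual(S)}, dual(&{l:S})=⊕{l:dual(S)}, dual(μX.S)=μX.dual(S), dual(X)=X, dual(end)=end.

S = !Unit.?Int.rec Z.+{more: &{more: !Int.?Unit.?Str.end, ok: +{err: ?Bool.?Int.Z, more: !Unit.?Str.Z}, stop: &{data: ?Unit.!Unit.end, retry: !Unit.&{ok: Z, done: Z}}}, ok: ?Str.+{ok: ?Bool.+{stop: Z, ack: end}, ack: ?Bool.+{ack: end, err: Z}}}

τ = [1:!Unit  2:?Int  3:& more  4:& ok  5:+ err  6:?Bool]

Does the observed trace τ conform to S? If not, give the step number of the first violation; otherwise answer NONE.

3

[1] !Unit  ✓  state: ?Int.rec Z.…
[2] ?Int  ✓  state: rec Z.…
[3] got & more, protocol expects + more or + ok  ✗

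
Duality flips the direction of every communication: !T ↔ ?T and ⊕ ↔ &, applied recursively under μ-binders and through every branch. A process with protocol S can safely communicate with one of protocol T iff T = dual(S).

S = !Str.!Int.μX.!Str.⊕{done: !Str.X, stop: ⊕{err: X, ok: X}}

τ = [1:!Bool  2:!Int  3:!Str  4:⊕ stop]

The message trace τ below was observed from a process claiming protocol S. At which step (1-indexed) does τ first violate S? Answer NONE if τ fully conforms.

1

[1] got !Bool, protocol expects !Str  ✗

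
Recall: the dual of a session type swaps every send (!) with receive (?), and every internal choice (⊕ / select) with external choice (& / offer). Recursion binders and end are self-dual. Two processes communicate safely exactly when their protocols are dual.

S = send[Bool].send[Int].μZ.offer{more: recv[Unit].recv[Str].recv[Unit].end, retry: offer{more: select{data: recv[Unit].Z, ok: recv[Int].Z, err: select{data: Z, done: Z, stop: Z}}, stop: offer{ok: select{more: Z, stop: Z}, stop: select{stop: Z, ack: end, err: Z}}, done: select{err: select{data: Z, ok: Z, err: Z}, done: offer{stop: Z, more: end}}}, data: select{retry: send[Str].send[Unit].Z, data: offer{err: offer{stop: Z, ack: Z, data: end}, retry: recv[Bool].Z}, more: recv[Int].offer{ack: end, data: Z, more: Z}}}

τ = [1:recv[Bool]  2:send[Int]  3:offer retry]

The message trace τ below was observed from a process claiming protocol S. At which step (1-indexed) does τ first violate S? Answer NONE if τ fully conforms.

step 1: got recv[Bool], protocol expects send[Bool]  ✗

1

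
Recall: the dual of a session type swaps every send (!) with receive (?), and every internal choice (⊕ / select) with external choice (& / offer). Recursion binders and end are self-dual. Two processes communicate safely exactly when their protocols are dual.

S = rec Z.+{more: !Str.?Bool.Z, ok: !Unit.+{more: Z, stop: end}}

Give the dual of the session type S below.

rec Z.&{more: ?Str.!Bool.Z, ok: ?Unit.&{more: Z, stop: end}}

rec Z = rec Z  (binder kept)
  +{more,ok} = &{more,ok}  (select→offer)
    • more:
      !Str = ?Str
        ?Bool = !Bool
          dual(Z) = Z
    • ok:
      !Unit = ?Unit
        +{more,stop} = &{more,stop}  (select→offer)
          • more:
            dual(Z) = Z
          • stop:
            dual(end) = end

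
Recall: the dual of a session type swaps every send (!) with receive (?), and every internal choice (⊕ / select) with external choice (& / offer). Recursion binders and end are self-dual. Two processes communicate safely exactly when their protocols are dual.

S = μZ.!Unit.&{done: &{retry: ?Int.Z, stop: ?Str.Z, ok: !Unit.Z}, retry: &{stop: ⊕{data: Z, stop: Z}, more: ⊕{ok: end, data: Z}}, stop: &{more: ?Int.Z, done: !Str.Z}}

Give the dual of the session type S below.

μZ = μZ  (rec unchanged)
  !Unit = ?Unit
    &{done,retry,stop} = ⊕{done,retry,stop}  (offer→select)
      • done:
        &{retry,stop,ok} = ⊕{retry,stop,ok}  (offer→select)
          • retry:
            ?Int = !Int
              dual(Z) = Z
          • stop:
            ?Str = !Str
              dual(Z) = Z
          • ok:
            !Unit = ?Unit
              dual(Z) = Z
      • retry:
        &{stop,more} = ⊕{stop,more}  (offer→select)
          • stop:
            ⊕{data,stop} = &{data,stop}  (internal→external)
              • data:
                dual(Z) = Z
              • stop:
                dual(Z) = Z
          • more:
            ⊕{ok,data} = &{ok,data}  (internal→external)
              • ok:
                dual(end) = end
              • data:
                dual(Z) = Z
      • stop:
        &{more,done} = ⊕{more,done}  (offer→select)
          • more:
            ?Int = !Int
              dual(Z) = Z
          • done:
            !Str = ?Str
              dual(Z) = Z

μZ.?Unit.⊕{done: ⊕{retry: !Int.Z, stop: !Str.Z, ok: ?Unit.Z}, retry: ⊕{stop: &{data: Z, stop: Z}, more: &{ok: end, data: Z}}, stop: ⊕{more: !Int.Z, done: ?Str.Z}}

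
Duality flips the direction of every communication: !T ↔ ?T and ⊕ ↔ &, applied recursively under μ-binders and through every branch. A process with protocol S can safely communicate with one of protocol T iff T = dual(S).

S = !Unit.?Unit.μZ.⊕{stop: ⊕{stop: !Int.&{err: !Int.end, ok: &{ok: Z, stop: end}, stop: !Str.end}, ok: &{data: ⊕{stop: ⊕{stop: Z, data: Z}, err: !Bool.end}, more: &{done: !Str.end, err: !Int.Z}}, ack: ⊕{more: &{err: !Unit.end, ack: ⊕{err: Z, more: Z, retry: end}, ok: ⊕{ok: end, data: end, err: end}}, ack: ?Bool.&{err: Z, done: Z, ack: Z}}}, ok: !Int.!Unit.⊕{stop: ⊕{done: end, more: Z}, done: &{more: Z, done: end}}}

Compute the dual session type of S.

!Unit ↦ ?Unit
  ?Unit ↦ !Unit
    μZ ↦ μZ  (rec unchanged)
      ⊕{stop,ok} ↦ &{stop,ok}  (⊕→&)
        [stop]
          ⊕{stop,ok,ack} ↦ &{stop,ok,ack}  (⊕→&)
            [stop]
              !Int ↦ ?Int
                &{err,ok,stop} ↦ ⊕{err,ok,stop}  (&→⊕)
                  [err]
                    !Int ↦ ?Int
                      end self-dual
                  [ok]
                    &{ok,stop} ↦ ⊕{ok,stop}  (&→⊕)
                      [ok]
                        Z self-dual
                      [stop]
                        end self-dual
                  [stop]
                    !Str ↦ ?Str
                      end self-dual
            [ok]
              &{data,more} ↦ ⊕{data,more}  (&→⊕)
                [data]
                  ⊕{stop,err} ↦ &{stop,err}  (⊕→&)
                    [stop]
                      ⊕{stop,data} ↦ &{stop,data}  (⊕→&)
                        [stop]
                          Z self-dual
                        [data]
                          Z self-dual
                    [err]
                      !Bool ↦ ?Bool
                        end self-dual
                [more]
                  &{done,err} ↦ ⊕{done,err}  (&→⊕)
                    [done]
                      !Str ↦ ?Str
                        end self-dual
                    [err]
                      !Int ↦ ?Int
                        Z self-dual
            [ack]
              ⊕{more,ack} ↦ &{more,ack}  (⊕→&)
                [more]
                  &{err,ack,ok} ↦ ⊕{err,ack,ok}  (&→⊕)
                    [err]
                      !Unit ↦ ?Unit
                        end self-dual
                    [ack]
                      ⊕{err,more,retry} ↦ &{err,more,retry}  (⊕→&)
                        [err]
                          Z self-dual
                        [more]
                          Z self-dual
                        [retry]
                          end self-dual
                    [ok]
                      ⊕{ok,data,err} ↦ &{ok,data,err}  (⊕→&)
                        [ok]
                          end self-dual
                        [data]
                          end self-dual
                        [err]
                          end self-dual
                [ack]
                  ?Bool ↦ !Bool
                    &{err,done,ack} ↦ ⊕{err,done,ack}  (&→⊕)
                      [err]
                        Z self-dual
                      [done]
                        Z self-dual
                      [ack]
                        Z self-dual
        [ok]
          !Int ↦ ?Int
            !Unit ↦ ?Unit
              ⊕{stop,done} ↦ &{stop,done}  (⊕→&)
                [stop]
                  ⊕{done,more} ↦ &{done,more}  (⊕→&)
                    [done]
                      end self-dual
                    [more]
                      Z self-dual
                [done]
                  &{more,done} ↦ ⊕{more,done}  (&→⊕)
                    [more]
                      Z self-dual
                    [done]
                      end self-dual

?Unit.!Unit.μZ.&{stop: &{stop: ?Int.⊕{err: ?Int.end, ok: ⊕{ok: Z, stop: end}, stop: ?Str.end}, ok: ⊕{data: &{stop: &{stop: Z, data: Z}, err: ?Bool.end}, more: ⊕{done: ?Str.end, err: ?Int.Z}}, ack: &{more: ⊕{err: ?Unit.end, ack: &{err: Z, more: Z, retry: end}, ok: &{ok: end, data: end, err: end}}, ack: !Bool.⊕{err: Z, done: Z, ack: Z}}}, ok: ?Int.?Unit.&{stop: &{done: end, more: Z}, done: ⊕{more: Z, done: end}}}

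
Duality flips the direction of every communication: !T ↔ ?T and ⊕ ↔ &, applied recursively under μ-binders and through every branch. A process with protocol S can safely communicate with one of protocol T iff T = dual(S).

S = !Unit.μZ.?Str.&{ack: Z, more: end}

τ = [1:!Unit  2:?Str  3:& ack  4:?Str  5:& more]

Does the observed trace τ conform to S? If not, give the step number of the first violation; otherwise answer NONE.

step 1: !Unit  ✓  state: μZ.…
step 2: ?Str  ✓  state: &{ack: μZ.…, more: end}
step 3: & ack  ✓  state: μZ.…
step 4: ?Str  ✓  state: &{ack: μZ.…, more: end}
step 5: & more  ✓  state: end
all 5 steps conform

NONE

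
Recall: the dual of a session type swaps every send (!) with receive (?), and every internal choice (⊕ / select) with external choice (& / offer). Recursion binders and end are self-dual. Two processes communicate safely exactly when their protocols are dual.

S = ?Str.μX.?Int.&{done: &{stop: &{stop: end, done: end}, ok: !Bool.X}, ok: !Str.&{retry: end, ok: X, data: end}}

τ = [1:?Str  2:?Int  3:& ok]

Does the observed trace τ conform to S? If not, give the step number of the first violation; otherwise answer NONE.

NONE

[1] ?Str  ok  cont: μX.…
[2] ?Int  ok  cont: &{done: &{stop: &{stop: end, done: end}, ok: !Bool.μX.…}, ok: !Str.&{retry: end, ok: μX.…, data: end}}
[3] & ok  ok  cont: !Str.&{retry: end, ok: μX.…, data: end}
all 3 steps conform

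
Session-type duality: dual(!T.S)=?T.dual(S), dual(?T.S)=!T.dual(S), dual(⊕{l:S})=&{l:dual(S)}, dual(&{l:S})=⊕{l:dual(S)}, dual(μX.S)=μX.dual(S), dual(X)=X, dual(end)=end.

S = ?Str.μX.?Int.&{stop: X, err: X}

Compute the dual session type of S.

!Str.μX.!Int.⊕{stop: X, err: X}

?Str → !Str
  μX → μX  (μ self-dual)
    ?Int → !Int
      &{stop,err} → ⊕{stop,err}  (offer→select)
        [stop]
          X self-dual
        [err]
          X self-dual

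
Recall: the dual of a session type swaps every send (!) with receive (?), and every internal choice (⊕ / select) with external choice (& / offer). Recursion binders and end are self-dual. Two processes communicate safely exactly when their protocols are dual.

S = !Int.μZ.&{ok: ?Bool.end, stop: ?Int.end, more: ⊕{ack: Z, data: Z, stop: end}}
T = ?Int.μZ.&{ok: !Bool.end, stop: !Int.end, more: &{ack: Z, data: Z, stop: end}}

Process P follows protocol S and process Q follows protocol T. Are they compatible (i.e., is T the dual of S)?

!Int | ?Int  ok
  μZ | μZ  ok (binder kept)
    &{ok,stop,more} | &{ok,stop,more}  ✗ choice polarity not flipped — not dual

NO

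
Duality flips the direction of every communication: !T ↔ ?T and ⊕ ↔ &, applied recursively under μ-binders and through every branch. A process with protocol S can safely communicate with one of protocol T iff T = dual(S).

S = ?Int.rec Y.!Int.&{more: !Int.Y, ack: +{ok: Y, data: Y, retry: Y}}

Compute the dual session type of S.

?Int → !Int
  rec Y → rec Y  (rec unchanged)
    !Int → ?Int
      &{more,ack} → +{more,ack}  (&→⊕)
        • more:
          !Int → ?Int
            Y self-dual
        • ack:
          +{ok,data,retry} → &{ok,data,retry}  (select→offer)
            • ok:
              Y self-dual
            • data:
              Y self-dual
            • retry:
              Y self-dual

!Int.rec Y.?Int.+{more: ?Int.Y, ack: &{ok: Y, data: Y, retry: Y}}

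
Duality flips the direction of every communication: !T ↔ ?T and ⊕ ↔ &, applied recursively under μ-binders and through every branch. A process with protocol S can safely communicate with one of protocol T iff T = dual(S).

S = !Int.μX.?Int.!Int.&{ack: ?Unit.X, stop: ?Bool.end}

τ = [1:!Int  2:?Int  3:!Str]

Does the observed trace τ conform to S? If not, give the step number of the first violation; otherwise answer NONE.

@1 !Int  match  cont: μX.…
@2 ?Int  match  cont: !Int.&{ack: ?Unit.μX.…, stop: ?Bool.end}
@3 got !Str, protocol expects !Int  ✗

3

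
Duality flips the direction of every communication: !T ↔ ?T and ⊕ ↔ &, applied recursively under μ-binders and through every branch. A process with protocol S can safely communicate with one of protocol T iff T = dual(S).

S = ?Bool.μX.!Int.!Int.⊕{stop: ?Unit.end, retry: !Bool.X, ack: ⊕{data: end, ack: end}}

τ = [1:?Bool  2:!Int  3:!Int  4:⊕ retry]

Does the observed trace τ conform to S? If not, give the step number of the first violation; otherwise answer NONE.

@1 ?Bool  ✓  residual = μX.…
@2 !Int  ✓  residual = !Int.⊕{stop: ?Unit.end, retry: !Bool.μX.…, ack: ⊕{data: end, ack: end}}
@3 !Int  ✓  residual = ⊕{stop: ?Unit.end, retry: !Bool.μX.…, ack: ⊕{data: end, ack: end}}
@4 ⊕ retry  ✓  residual = !Bool.μX.…
all 4 steps conform

NONE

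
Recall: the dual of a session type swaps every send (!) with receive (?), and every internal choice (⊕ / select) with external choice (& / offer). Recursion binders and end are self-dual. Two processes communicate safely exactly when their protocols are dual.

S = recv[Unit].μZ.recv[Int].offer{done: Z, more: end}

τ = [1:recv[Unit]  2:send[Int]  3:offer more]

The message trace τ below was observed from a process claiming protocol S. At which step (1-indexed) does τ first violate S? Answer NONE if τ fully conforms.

2

[1] recv[Unit]  ✓  now at μZ.…
[2] got send[Int], protocol expects recv[Int]  ✗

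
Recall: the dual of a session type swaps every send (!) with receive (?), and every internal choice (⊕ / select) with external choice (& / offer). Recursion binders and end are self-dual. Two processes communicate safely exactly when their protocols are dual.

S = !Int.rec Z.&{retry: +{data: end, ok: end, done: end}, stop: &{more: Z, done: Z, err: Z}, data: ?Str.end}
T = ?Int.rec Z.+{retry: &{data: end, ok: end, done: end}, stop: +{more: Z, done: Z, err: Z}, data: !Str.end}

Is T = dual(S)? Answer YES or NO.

!Int | ?Int  ok
  rec Z | rec Z  ok (binder kept)
    &{retry,stop,data} | +{retry,stop,data}  ok labels match
      • retry:
        +{data,ok,done} | &{data,ok,done}  ok labels match
          • data:
            end | end  ok
          • ok:
            end | end  ok
          • done:
            end | end  ok
      • stop:
        &{more,done,err} | +{more,done,err}  ok labels match
          • more:
            Z | Z  ok
          • done:
            Z | Z  ok
          • err:
            Z | Z  ok
      • data:
        ?Str | !Str  ok
          end | end  ok

YES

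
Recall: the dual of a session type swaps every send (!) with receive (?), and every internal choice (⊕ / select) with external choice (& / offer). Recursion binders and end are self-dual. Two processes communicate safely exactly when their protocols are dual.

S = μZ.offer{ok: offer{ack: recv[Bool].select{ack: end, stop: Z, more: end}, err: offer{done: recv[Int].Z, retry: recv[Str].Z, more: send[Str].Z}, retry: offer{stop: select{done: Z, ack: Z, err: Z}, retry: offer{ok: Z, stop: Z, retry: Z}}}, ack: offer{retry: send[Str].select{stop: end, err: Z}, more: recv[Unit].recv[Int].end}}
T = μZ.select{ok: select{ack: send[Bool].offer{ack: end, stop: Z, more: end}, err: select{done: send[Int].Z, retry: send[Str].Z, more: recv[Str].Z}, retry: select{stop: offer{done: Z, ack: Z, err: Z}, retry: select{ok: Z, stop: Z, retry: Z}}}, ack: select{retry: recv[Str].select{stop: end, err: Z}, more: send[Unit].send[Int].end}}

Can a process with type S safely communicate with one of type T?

NO

μZ vs μZ  ok (binder kept)
  offer{ok,ack} vs select{ok,ack}  ok labels match
    • ok:
      offer{ack,err,retry} vs select{ack,err,retry}  ok labels match
        • ack:
          recv[Bool] vs send[Bool]  ok
            select{ack,stop,more} vs offer{ack,stop,more}  ok labels match
              • ack:
                end vs end  ok
              • stop:
                Z vs Z  ok
              • more:
                end vs end  ok
        • err:
          offer{done,retry,more} vs select{done,retry,more}  ok labels match
            • done:
              recv[Int] vs send[Int]  ok
                Z vs Z  ok
            • retry:
              recv[Str] vs send[Str]  ok
                Z vs Z  ok
            • more:
              send[Str] vs recv[Str]  ok
                Z vs Z  ok
        • retry:
          offer{stop,retry} vs select{stop,retry}  ok labels match
            • stop:
              select{done,ack,err} vs offer{done,ack,err}  ok labels match
                • done:
                  Z vs Z  ok
                • ack:
                  Z vs Z  ok
                • err:
                  Z vs Z  ok
            • retry:
              offer{ok,stop,retry} vs select{ok,stop,retry}  ok labels match
                • ok:
                  Z vs Z  ok
                • stop:
                  Z vs Z  ok
                • retry:
                  Z vs Z  ok
    • ack:
      offer{retry,more} vs select{retry,more}  ok labels match
        • retry:
          send[Str] vs recv[Str]  ok
            select{stop,err} vs select{stop,err}  ✗ choice polarity not flipped — not dual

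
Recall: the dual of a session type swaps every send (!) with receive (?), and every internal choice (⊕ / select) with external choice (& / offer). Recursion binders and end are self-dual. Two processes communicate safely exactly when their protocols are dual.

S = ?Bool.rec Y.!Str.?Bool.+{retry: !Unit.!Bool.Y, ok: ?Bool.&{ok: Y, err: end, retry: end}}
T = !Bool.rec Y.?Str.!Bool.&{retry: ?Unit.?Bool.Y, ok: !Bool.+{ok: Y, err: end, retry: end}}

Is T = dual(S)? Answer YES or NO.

YES

?Bool ‖ !Bool  ✓
  rec Y ‖ rec Y  ✓ (μ self-dual)
    !Str ‖ ?Str  ✓
      ?Bool ‖ !Bool  ✓
        +{retry,ok} ‖ &{retry,ok}  ✓ labels match
          case retry:
            !Unit ‖ ?Unit  ✓
              !Bool ‖ ?Bool  ✓
                Y ‖ Y  ✓
          case ok:
            ?Bool ‖ !Bool  ✓
              &{ok,err,retry} ‖ +{ok,err,retry}  ✓ labels match
                case ok:
                  Y ‖ Y  ✓
                case err:
                  end ‖ end  ✓
                case retry:
                  end ‖ end  ✓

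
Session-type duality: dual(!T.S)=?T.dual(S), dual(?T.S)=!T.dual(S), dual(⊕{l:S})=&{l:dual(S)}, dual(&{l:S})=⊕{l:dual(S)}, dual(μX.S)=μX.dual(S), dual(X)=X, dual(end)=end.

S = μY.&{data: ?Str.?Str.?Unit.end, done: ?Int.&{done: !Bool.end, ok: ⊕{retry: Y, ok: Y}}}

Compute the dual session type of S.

μY = μY  (rec unchanged)
  &{data,done} = ⊕{data,done}  (offer→select)
    • data:
      ?Str = !Str
        ?Str = !Str
          ?Unit = !Unit
            end self-dual
    • done:
      ?Int = !Int
        &{done,ok} = ⊕{done,ok}  (offer→select)
          • done:
            !Bool = ?Bool
              end self-dual
          • ok:
            ⊕{retry,ok} = &{retry,ok}  (select→offer)
              • retry:
                Y self-dual
              • ok:
                Y self-dual

μY.⊕{data: !Str.!Str.!Unit.end, done: !Int.⊕{done: ?Bool.end, ok: &{retry: Y, ok: Y}}}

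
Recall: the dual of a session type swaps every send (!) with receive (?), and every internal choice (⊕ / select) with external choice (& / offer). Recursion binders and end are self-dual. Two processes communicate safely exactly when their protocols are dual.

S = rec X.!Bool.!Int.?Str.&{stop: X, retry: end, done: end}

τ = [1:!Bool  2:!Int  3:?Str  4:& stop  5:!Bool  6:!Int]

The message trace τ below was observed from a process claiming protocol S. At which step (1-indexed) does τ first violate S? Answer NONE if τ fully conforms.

NONE

@1 !Bool  match  state: !Int.?Str.&{stop: rec X.…, retry: end, done: end}
@2 !Int  match  state: ?Str.&{stop: rec X.…, retry: end, done: end}
@3 ?Str  match  state: &{stop: rec X.…, retry: end, done: end}
@4 & stop  match  state: rec X.…
@5 !Bool  match  state: !Int.?Str.&{stop: rec X.…, retry: end, done: end}
@6 !Int  match  state: ?Str.&{stop: rec X.…, retry: end, done: end}
τ conforms to S (length 6)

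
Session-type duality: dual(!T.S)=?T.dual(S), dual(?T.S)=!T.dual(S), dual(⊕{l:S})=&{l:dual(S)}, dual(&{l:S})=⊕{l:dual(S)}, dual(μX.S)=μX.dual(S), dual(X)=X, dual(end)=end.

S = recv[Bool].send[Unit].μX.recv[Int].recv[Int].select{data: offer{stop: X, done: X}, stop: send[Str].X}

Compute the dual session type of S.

send[Bool].recv[Unit].μX.send[Int].send[Int].offer{data: select{stop: X, done: X}, stop: recv[Str].X}

recv[Bool] → send[Bool]
  send[Unit] → recv[Unit]
    μX → μX  (μ self-dual)
      recv[Int] → send[Int]
        recv[Int] → send[Int]
          select{data,stop} → offer{data,stop}  (select→offer)
            [data]
              offer{stop,done} → select{stop,done}  (external→internal)
                [stop]
                  X ↦ X
                [done]
                  X ↦ X
            [stop]
              send[Str] → recv[Str]
                X ↦ X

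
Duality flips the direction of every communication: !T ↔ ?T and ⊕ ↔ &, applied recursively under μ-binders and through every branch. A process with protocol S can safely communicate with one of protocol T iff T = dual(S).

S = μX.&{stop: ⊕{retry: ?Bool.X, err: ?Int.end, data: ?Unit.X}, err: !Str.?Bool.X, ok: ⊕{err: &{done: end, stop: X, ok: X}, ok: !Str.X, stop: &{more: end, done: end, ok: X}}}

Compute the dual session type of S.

μX.⊕{stop: &{retry: !Bool.X, err: !Int.end, data: !Unit.X}, err: ?Str.!Bool.X, ok: &{err: ⊕{done: end, stop: X, ok: X}, ok: ?Str.X, stop: ⊕{more: end, done: end, ok: X}}}

μX = μX  (μ self-dual)
  &{stop,err,ok} = ⊕{stop,err,ok}  (&→⊕)
    • stop:
      ⊕{retry,err,data} = &{retry,err,data}  (internal→external)
        • retry:
          ?Bool = !Bool
            dual(X) = X
        • err:
          ?Int = !Int
            dual(end) = end
        • data:
          ?Unit = !Unit
            dual(X) = X
    • err:
      !Str = ?Str
        ?Bool = !Bool
          dual(X) = X
    • ok:
      ⊕{err,ok,stop} = &{err,ok,stop}  (internal→external)
        • err:
          &{done,stop,ok} = ⊕{done,stop,ok}  (&→⊕)
            • done:
              dual(end) = end
            • stop:
              dual(X) = X
            • ok:
              dual(X) = X
        • ok:
          !Str = ?Str
            dual(X) = X
        • stop:
          &{more,done,ok} = ⊕{more,done,ok}  (&→⊕)
            • more:
              dual(end) = end
            • done:
              dual(end) = end
            • ok:
              dual(X) = X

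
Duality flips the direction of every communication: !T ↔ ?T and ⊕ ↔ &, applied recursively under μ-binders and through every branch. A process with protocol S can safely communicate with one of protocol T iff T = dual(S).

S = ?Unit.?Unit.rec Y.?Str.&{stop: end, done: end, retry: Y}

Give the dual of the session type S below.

!Unit.!Unit.rec Y.!Str.+{stop: end, done: end, retry: Y}

?Unit → !Unit
  ?Unit → !Unit
    rec Y → rec Y  (μ self-dual)
      ?Str → !Str
        &{stop,done,retry} → +{stop,done,retry}  (external→internal)
          case stop:
            end ↦ end
          case done:
            end ↦ end
          case retry:
            Y ↦ Y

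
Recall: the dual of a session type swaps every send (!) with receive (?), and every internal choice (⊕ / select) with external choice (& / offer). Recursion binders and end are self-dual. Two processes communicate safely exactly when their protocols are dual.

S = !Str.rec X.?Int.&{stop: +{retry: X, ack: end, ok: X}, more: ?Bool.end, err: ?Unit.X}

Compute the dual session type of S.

?Str.rec X.!Int.+{stop: &{retry: X, ack: end, ok: X}, more: !Bool.end, err: !Unit.X}

!Str = ?Str
  rec X = rec X  (rec unchanged)
    ?Int = !Int
      &{stop,more,err} = +{stop,more,err}  (offer→select)
        • stop:
          +{retry,ack,ok} = &{retry,ack,ok}  (select→offer)
            • retry:
              dual(X) = X
            • ack:
              dual(end) = end
            • ok:
              dual(X) = X
        • more:
          ?Bool = !Bool
            dual(end) = end
        • err:
          ?Unit = !Unit
            dual(X) = X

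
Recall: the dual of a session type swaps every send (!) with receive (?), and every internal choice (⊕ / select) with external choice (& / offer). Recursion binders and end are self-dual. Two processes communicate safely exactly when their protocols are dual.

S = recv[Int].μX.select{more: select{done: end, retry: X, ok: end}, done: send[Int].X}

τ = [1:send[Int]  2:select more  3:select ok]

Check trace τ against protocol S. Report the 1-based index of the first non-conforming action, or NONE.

[1] got send[Int], protocol expects recv[Int]  ✗

1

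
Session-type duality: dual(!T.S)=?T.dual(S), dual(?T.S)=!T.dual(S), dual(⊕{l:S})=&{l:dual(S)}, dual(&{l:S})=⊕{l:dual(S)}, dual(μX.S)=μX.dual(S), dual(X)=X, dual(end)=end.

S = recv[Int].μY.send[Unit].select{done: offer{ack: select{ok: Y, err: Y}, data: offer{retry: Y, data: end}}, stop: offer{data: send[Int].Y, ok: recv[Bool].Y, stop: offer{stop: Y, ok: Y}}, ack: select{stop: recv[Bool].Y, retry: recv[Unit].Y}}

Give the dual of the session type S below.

recv[Int] → send[Int]
  μY → μY  (rec unchanged)
    send[Unit] → recv[Unit]
      select{done,stop,ack} → offer{done,stop,ack}  (⊕→&)
        [done]
          offer{ack,data} → select{ack,data}  (offer→select)
            [ack]
              select{ok,err} → offer{ok,err}  (⊕→&)
                [ok]
                  Y ↦ Y
                [err]
                  Y ↦ Y
            [data]
              offer{retry,data} → select{retry,data}  (offer→select)
                [retry]
                  Y ↦ Y
                [data]
                  end ↦ end
        [stop]
          offer{data,ok,stop} → select{data,ok,stop}  (offer→select)
            [data]
              send[Int] → recv[Int]
                Y ↦ Y
            [ok]
              recv[Bool] → send[Bool]
                Y ↦ Y
            [stop]
              offer{stop,ok} → select{stop,ok}  (offer→select)
                [stop]
                  Y ↦ Y
                [ok]
                  Y ↦ Y
        [ack]
          select{stop,retry} → offer{stop,retry}  (⊕→&)
            [stop]
              recv[Bool] → send[Bool]
                Y ↦ Y
            [retry]
              recv[Unit] → send[Unit]
                Y ↦ Y

send[Int].μY.recv[Unit].offer{done: select{ack: offer{ok: Y, err: Y}, data: select{retry: Y, data: end}}, stop: select{data: recv[Int].Y, ok: send[Bool].Y, stop: select{stop: Y, ok: Y}}, ack: offer{stop: send[Bool].Y, retry: send[Unit].Y}}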